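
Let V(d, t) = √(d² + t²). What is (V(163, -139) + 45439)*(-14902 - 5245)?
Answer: -915459533 - 20147*√45890 ≈ -9.1978e+8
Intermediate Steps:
(V(163, -139) + 45439)*(-14902 - 5245) = (√(163² + (-139)²) + 45439)*(-14902 - 5245) = (√(26569 + 19321) + 45439)*(-20147) = (√45890 + 45439)*(-20147) = (45439 + √45890)*(-20147) = -915459533 - 20147*√45890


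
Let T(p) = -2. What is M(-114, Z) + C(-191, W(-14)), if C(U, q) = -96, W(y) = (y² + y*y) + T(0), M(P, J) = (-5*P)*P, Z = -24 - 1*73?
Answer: -65076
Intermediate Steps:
Z = -97 (Z = -24 - 73 = -97)
M(P, J) = -5*P²
W(y) = -2 + 2*y² (W(y) = (y² + y*y) - 2 = (y² + y²) - 2 = 2*y² - 2 = -2 + 2*y²)
M(-114, Z) + C(-191, W(-14)) = -5*(-114)² - 96 = -5*12996 - 96 = -64980 - 96 = -65076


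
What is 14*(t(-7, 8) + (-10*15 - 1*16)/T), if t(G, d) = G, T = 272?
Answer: -7245/68 ≈ -106.54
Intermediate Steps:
14*(t(-7, 8) + (-10*15 - 1*16)/T) = 14*(-7 + (-10*15 - 1*16)/272) = 14*(-7 + (-150 - 16)*(1/272)) = 14*(-7 - 166*1/272) = 14*(-7 - 83/136) = 14*(-1035/136) = -7245/68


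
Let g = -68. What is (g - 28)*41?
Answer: -3936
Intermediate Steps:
(g - 28)*41 = (-68 - 28)*41 = -96*41 = -3936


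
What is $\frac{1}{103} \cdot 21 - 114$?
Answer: $- \frac{11721}{103} \approx -113.8$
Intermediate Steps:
$\frac{1}{103} \cdot 21 - 114 = \frac{21}{103} - 114 = - \frac{11721}{103}$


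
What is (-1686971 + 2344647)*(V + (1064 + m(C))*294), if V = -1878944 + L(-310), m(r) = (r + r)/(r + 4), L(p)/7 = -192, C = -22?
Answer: -3091248195760/3 ≈ -1.0304e+12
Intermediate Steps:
L(p) = -1344 (L(p) = 7*(-192) = -1344)
m(r) = 2*r/(4 + r) (m(r) = (2*r)/(4 + r) = 2*r/(4 + r))
V = -1880288 (V = -1878944 - 1344 = -1880288)
(-1686971 + 2344647)*(V + (1064 + m(C))*294) = (-1686971 + 2344647)*(-1880288 + (1064 + 2*(-22)/(4 - 22))*294) = 657676*(-1880288 + (1064 + 2*(-22)/(-18))*294) = 657676*(-1880288 + (1064 + 2*(-22)*(-1/18))*294) = 657676*(-1880288 + (1064 + 22/9)*294) = 657676*(-1880288 + (9598/9)*294) = 657676*(-1880288 + 940604/3) = 657676*(-4700260/3) = -3091248195760/3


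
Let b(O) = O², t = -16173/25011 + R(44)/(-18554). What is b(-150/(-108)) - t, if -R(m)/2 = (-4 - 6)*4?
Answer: 21550334371/8352973692 ≈ 2.5800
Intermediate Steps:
R(m) = 80 (R(m) = -2*(-4 - 6)*4 = -(-20)*4 = -2*(-40) = 80)
t = -16781929/25780783 (t = -16173/25011 + 80/(-18554) = -16173*1/25011 + 80*(-1/18554) = -1797/2779 - 40/9277 = -16781929/25780783 ≈ -0.65095)
b(-150/(-108)) - t = (-150/(-108))² - 1*(-16781929/25780783) = (-150*(-1/108))² + 16781929/25780783 = (25/18)² + 16781929/25780783 = 625/324 + 16781929/25780783 = 21550334371/8352973692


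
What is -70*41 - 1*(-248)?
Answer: -2622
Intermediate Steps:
-70*41 - 1*(-248) = -2870 + 248 = -2622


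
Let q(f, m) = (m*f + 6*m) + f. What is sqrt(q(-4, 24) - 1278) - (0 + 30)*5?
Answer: -150 + I*sqrt(1234) ≈ -150.0 + 35.128*I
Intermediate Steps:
q(f, m) = f + 6*m + f*m (q(f, m) = (f*m + 6*m) + f = (6*m + f*m) + f = f + 6*m + f*m)
sqrt(q(-4, 24) - 1278) - (0 + 30)*5 = sqrt((-4 + 6*24 - 4*24) - 1278) - (0 + 30)*5 = sqrt((-4 + 144 - 96) - 1278) - 30*5 = sqrt(44 - 1278) - 1*150 = sqrt(-1234) - 150 = I*sqrt(1234) - 150 = -150 + I*sqrt(1234)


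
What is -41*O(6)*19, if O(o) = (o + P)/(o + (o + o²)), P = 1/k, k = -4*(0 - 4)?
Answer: -75563/768 ≈ -98.389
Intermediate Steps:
k = 16 (k = -4*(-4) = 16)
P = 1/16 ≈ 0.062500
O(o) = (1/16 + o)/(o² + 2*o) (O(o) = (o + 1/16)/(o + (o + o²)) = (1/16 + o)/(o² + 2*o))
-41*O(6)*19 = -41*(1/16 + 6)/(6*(2 + 6))*19 = -41*97/(6*8*16)*19 = -41*97/768*19 = -3977/768*19 = -75563/768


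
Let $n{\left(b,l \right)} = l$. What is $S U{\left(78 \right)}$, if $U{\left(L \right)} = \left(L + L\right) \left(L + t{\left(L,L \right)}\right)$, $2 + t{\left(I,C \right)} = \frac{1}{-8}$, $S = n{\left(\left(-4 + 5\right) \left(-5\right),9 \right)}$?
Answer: $\frac{213057}{2} \approx 1.0653 \cdot 10^{5}$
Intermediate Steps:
$S = 9$
$t{\left(I,C \right)} = - \frac{17}{8}$ ($t{\left(I,C \right)} = -2 + \frac{1}{-8} = -2 - \frac{1}{8} = - \frac{17}{8}$)
$U{\left(L \right)} = 2 L \left(- \frac{17}{8} + L\right)$ ($U{\left(L \right)} = \left(L + L\right) \left(L - \frac{17}{8}\right) = 2 L \left(- \frac{17}{8} + L\right)$)
$S U{\left(78 \right)} = 9 \cdot \frac{1}{4} \cdot 78 \left(-17 + 8 \cdot 78\right) = 9 \cdot \frac{1}{4} \cdot 78 \left(-17 + 624\right) = 9 \cdot \frac{1}{4} \cdot 78 \cdot 607 = 9 \cdot \frac{23673}{2} = \frac{213057}{2}$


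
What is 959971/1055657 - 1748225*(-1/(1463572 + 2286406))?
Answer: 5445396089463/3958690525546 ≈ 1.3756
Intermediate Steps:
959971/1055657 - 1748225*(-1/(1463572 + 2286406)) = 959971*(1/1055657) - 1748225/((-1*3749978)) = 959971/1055657 - 1748225/(-3749978) = 959971/1055657 - 1748225*(-1/3749978) = 959971/1055657 + 1748225/3749978 = 5445396089463/3958690525546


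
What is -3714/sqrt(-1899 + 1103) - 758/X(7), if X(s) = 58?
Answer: -379/29 + 1857*I*sqrt(199)/199 ≈ -13.069 + 131.64*I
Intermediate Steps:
-3714/sqrt(-1899 + 1103) - 758/X(7) = -3714/sqrt(-1899 + 1103) - 758/58 = -3714*(-I*sqrt(199)/398) - 758*1/58 = -3714*(-I*sqrt(199)/398) - 379/29 = -(-1857)*I*sqrt(199)/199 - 379/29 = 1857*I*sqrt(199)/199 - 379/29 = -379/29 + 1857*I*sqrt(199)/199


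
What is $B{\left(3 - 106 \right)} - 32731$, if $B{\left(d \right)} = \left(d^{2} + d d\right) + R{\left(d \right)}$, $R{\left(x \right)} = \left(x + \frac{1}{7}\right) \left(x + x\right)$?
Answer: $\frac{67729}{7} \approx 9675.6$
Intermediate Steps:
$R{\left(x \right)} = 2 x \left(\frac{1}{7} + x\right)$ ($R{\left(x \right)} = \left(x + \frac{1}{7}\right) 2 x = \left(\frac{1}{7} + x\right) 2 x = 2 x \left(\frac{1}{7} + x\right)$)
$B{\left(d \right)} = 2 d^{2} + \frac{2 d \left(1 + 7 d\right)}{7}$ ($B{\left(d \right)} = \left(d^{2} + d d\right) + \frac{2 d \left(1 + 7 d\right)}{7} = \left(d^{2} + d^{2}\right) + \frac{2 d \left(1 + 7 d\right)}{7} = 2 d^{2} + \frac{2 d \left(1 + 7 d\right)}{7}$)
$B{\left(3 - 106 \right)} - 32731 = \frac{2 \left(3 - 106\right) \left(1 + 14 \left(3 - 106\right)\right)}{7} - 32731 = \frac{2}{7} \left(-103\right) \left(1 + 14 \left(-103\right)\right) - 32731 = \frac{2}{7} \left(-103\right) \left(1 - 1442\right) - 32731 = \frac{2}{7} \left(-103\right) \left(-1441\right) - 32731 = \frac{296846}{7} - 32731 = \frac{67729}{7}$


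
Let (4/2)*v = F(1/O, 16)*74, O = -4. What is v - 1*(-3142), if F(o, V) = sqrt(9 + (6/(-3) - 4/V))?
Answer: 3142 + 111*sqrt(3)/2 ≈ 3238.1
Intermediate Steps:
F(o, V) = sqrt(7 - 4/V) (F(o, V) = sqrt(9 + (6*(-1/3) - 4/V)) = sqrt(9 + (-2 - 4/V)) = sqrt(7 - 4/V))
v = 111*sqrt(3)/2 (v = (sqrt(7 - 4/16)*74)/2 = (sqrt(7 - 4*1/16)*74)/2 = (sqrt(7 - 1/4)*74)/2 = (sqrt(27/4)*74)/2 = ((3*sqrt(3)/2)*74)/2 = (111*sqrt(3))/2 = 111*sqrt(3)/2 ≈ 96.129)
v - 1*(-3142) = 111*sqrt(3)/2 - 1*(-3142) = 111*sqrt(3)/2 + 3142 = 3142 + 111*sqrt(3)/2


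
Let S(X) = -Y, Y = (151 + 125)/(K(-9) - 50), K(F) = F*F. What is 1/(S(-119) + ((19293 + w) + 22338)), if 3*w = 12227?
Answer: 93/4249892 ≈ 2.1883e-5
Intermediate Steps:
K(F) = F**2
w = 12227/3 (w = (1/3)*12227 = 12227/3 ≈ 4075.7)
Y = 276/31 (Y = (151 + 125)/((-9)**2 - 50) = 276/(81 - 50) = 276/31 ≈ 8.9032)
S(X) = -276/31 (S(X) = -1*276/31 = -276/31)
1/(S(-119) + ((19293 + w) + 22338)) = 1/(-276/31 + ((19293 + 12227/3) + 22338)) = 1/(-276/31 + (70106/3 + 22338)) = 1/(-276/31 + 137120/3) = 1/(4249892/93) = 93/4249892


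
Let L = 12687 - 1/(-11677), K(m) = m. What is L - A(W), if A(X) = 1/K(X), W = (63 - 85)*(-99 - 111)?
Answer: 684434970323/53947740 ≈ 12687.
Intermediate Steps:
W = 4620 (W = -22*(-210) = 4620)
A(X) = 1/X
L = 148146100/11677 (L = 12687 - 1*(-1/11677) = 12687 + 1/11677 = 148146100/11677 ≈ 12687.)
L - A(W) = 148146100/11677 - 1/4620 = 684434970323/53947740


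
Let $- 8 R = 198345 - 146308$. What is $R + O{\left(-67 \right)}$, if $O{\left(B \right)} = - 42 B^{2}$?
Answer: $- \frac{1560341}{8} \approx -1.9504 \cdot 10^{5}$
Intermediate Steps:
$R = - \frac{52037}{8}$ ($R = - \frac{198345 - 146308}{8} = \left(- \frac{1}{8}\right) 52037 = - \frac{52037}{8} \approx -6504.6$)
$R + O{\left(-67 \right)} = - \frac{52037}{8} - 42 \left(-67\right)^{2} = - \frac{52037}{8} - 188538 = - \frac{1560341}{8}$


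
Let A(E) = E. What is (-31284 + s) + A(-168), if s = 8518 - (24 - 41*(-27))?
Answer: -24065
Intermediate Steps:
s = 7387 (s = 8518 - (24 + 1107) = 8518 - 1*1131 = 8518 - 1131 = 7387)
(-31284 + s) + A(-168) = (-31284 + 7387) - 168 = -23897 - 168 = -24065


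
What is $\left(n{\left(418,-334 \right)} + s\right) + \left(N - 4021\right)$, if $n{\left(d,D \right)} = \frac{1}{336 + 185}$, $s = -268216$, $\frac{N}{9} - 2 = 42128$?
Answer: $\frac{55712094}{521} \approx 1.0693 \cdot 10^{5}$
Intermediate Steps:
$N = 379170$ ($N = 18 + 9 \cdot 42128 = 18 + 379152 = 379170$)
$n{\left(d,D \right)} = \frac{1}{521}$
$\left(n{\left(418,-334 \right)} + s\right) + \left(N - 4021\right) = \left(\frac{1}{521} - 268216\right) + \left(379170 - 4021\right) = - \frac{139740535}{521} + 375149 = \frac{55712094}{521}$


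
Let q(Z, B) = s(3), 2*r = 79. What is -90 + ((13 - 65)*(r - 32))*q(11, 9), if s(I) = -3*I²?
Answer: 10440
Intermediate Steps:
r = 79/2 (r = (½)*79 = 79/2 ≈ 39.500)
q(Z, B) = -27 (q(Z, B) = -3*3² = -3*9 = -27)
-90 + ((13 - 65)*(r - 32))*q(11, 9) = -90 + ((13 - 65)*(79/2 - 32))*(-27) = -90 - 52*15/2*(-27) = -90 - 390*(-27) = -90 + 10530 = 10440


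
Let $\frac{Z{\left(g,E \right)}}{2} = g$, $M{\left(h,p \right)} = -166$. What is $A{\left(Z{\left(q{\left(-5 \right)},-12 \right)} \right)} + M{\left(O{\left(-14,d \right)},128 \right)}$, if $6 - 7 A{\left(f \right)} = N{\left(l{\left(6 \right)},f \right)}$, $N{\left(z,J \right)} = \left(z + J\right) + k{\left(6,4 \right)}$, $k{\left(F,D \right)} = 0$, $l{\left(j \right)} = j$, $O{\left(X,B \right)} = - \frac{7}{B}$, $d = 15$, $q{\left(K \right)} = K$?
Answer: $- \frac{1152}{7} \approx -164.57$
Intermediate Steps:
$Z{\left(g,E \right)} = 2 g$
$N{\left(z,J \right)} = J + z$ ($N{\left(z,J \right)} = \left(z + J\right) + 0 = \left(J + z\right) + 0 = J + z$)
$A{\left(f \right)} = - \frac{f}{7}$ ($A{\left(f \right)} = \frac{6}{7} - \frac{f + 6}{7} = \frac{6}{7} - \frac{6 + f}{7} = \frac{6}{7} - \left(\frac{6}{7} + \frac{f}{7}\right) = - \frac{f}{7}$)
$A{\left(Z{\left(q{\left(-5 \right)},-12 \right)} \right)} + M{\left(O{\left(-14,d \right)},128 \right)} = - \frac{2 \left(-5\right)}{7} - 166 = \left(- \frac{1}{7}\right) \left(-10\right) - 166 = \frac{10}{7} - 166 = - \frac{1152}{7}$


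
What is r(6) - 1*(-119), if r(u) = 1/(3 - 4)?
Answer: 118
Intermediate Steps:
r(u) = -1 (r(u) = 1/(-1) = -1)
r(6) - 1*(-119) = -1 - 1*(-119) = -1 + 119 = 118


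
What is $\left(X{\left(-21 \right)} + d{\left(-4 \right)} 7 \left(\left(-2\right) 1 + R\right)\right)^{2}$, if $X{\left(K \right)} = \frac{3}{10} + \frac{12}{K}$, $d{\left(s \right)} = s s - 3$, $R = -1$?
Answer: $\frac{365918641}{4900} \approx 74677.0$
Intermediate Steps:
$d{\left(s \right)} = -3 + s^{2}$ ($d{\left(s \right)} = s^{2} - 3 = -3 + s^{2}$)
$X{\left(K \right)} = \frac{3}{10} + \frac{12}{K}$ ($X{\left(K \right)} = 3 \cdot \frac{1}{10} + \frac{12}{K} = \frac{3}{10} + \frac{12}{K}$)
$\left(X{\left(-21 \right)} + d{\left(-4 \right)} 7 \left(\left(-2\right) 1 + R\right)\right)^{2} = \left(\left(\frac{3}{10} + \frac{12}{-21}\right) + \left(-3 + \left(-4\right)^{2}\right) 7 \left(\left(-2\right) 1 - 1\right)\right)^{2} = \left(\left(\frac{3}{10} + 12 \left(- \frac{1}{21}\right)\right) + \left(-3 + 16\right) 7 \left(-2 - 1\right)\right)^{2} = \left(\left(\frac{3}{10} - \frac{4}{7}\right) + 13 \cdot 7 \left(-3\right)\right)^{2} = \left(- \frac{19}{70} + 91 \left(-3\right)\right)^{2} = \left(- \frac{19}{70} - 273\right)^{2} = \left(- \frac{19129}{70}\right)^{2} = \frac{365918641}{4900}$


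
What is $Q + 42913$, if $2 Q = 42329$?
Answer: $\frac{128155}{2} \approx 64078.0$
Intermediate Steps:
$Q = \frac{42329}{2}$ ($Q = \frac{1}{2} \cdot 42329 = \frac{42329}{2} \approx 21165.0$)
$Q + 42913 = \frac{42329}{2} + 42913 = \frac{128155}{2}$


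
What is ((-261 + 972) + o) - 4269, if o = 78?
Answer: -3480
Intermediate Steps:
((-261 + 972) + o) - 4269 = ((-261 + 972) + 78) - 4269 = (711 + 78) - 4269 = 789 - 4269 = -3480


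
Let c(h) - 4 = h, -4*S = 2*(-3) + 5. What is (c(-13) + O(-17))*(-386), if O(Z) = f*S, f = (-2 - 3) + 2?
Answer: 7527/2 ≈ 3763.5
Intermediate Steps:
S = ¼ (S = -(2*(-3) + 5)/4 = -(-6 + 5)/4 = -¼*(-1) = ¼ ≈ 0.25000)
c(h) = 4 + h
f = -3 (f = -5 + 2 = -3)
O(Z) = -¾ (O(Z) = -3*¼ = -¾)
(c(-13) + O(-17))*(-386) = ((4 - 13) - ¾)*(-386) = (-9 - ¾)*(-386) = -39/4*(-386) = 7527/2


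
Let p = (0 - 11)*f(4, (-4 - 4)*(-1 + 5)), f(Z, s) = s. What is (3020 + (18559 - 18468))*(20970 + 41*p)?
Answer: 110135622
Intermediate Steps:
p = 352 (p = (0 - 11)*((-4 - 4)*(-1 + 5)) = -(-88)*4 = -11*(-32) = 352)
(3020 + (18559 - 18468))*(20970 + 41*p) = (3020 + (18559 - 18468))*(20970 + 41*352) = (3020 + 91)*(20970 + 14432) = 3111*35402 = 110135622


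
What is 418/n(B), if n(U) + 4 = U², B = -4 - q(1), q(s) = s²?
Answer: 418/21 ≈ 19.905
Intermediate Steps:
B = -5 (B = -4 - 1*1² = -4 - 1*1 = -4 - 1 = -5)
n(U) = -4 + U²
418/n(B) = 418/(-4 + (-5)²) = 418/(-4 + 25) = 418/21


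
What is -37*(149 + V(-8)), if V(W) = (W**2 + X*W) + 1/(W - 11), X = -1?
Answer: -155326/19 ≈ -8175.1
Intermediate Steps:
V(W) = W**2 + 1/(-11 + W) - W (V(W) = (W**2 - W) + 1/(W - 11) = (W**2 - W) + 1/(-11 + W) = W**2 + 1/(-11 + W) - W)
-37*(149 + V(-8)) = -37*(149 + (1 + (-8)**3 - 12*(-8)**2 + 11*(-8))/(-11 - 8)) = -37*(149 + (1 - 512 - 12*64 - 88)/(-19)) = -37*(149 - (1 - 512 - 768 - 88)/19) = -37*(149 - 1/19*(-1367)) = -37*(149 + 1367/19) = -37*4198/19 = -155326/19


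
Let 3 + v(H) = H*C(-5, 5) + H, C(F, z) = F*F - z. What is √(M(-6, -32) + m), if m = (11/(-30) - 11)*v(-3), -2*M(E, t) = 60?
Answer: √18005/5 ≈ 26.837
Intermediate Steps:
C(F, z) = F² - z
M(E, t) = -30 (M(E, t) = -½*60 = -30)
v(H) = -3 + 21*H (v(H) = -3 + (H*((-5)² - 1*5) + H) = -3 + (H*(25 - 5) + H) = -3 + (H*20 + H) = -3 + (20*H + H) = -3 + 21*H)
m = 3751/5 (m = (11/(-30) - 11)*(-3 + 21*(-3)) = (11*(-1/30) - 11)*(-3 - 63) = (-11/30 - 11)*(-66) = -341/30*(-66) = 3751/5 ≈ 750.20)
√(M(-6, -32) + m) = √(-30 + 3751/5) = √(3601/5) = √18005/5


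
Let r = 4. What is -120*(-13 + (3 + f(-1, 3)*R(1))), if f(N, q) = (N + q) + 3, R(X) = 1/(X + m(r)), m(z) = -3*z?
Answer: 13800/11 ≈ 1254.5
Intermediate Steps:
R(X) = 1/(-12 + X) (R(X) = 1/(X - 3*4) = 1/(X - 12) = 1/(-12 + X))
f(N, q) = 3 + N + q
-120*(-13 + (3 + f(-1, 3)*R(1))) = -120*(-13 + (3 + (3 - 1 + 3)/(-12 + 1))) = -120*(-13 + (3 + 5/(-11))) = -120*(-13 + (3 + 5*(-1/11))) = -120*(-13 + (3 - 5/11)) = -120*(-13 + 28/11) = -120*(-115/11) = 13800/11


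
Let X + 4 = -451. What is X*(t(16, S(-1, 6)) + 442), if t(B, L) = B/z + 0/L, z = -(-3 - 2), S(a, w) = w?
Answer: -202566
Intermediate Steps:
X = -455 (X = -4 - 451 = -455)
z = 5 (z = -1*(-5) = 5)
t(B, L) = B/5 (t(B, L) = B/5 + 0/L = B*(⅕) + 0 = B/5 + 0 = B/5)
X*(t(16, S(-1, 6)) + 442) = -455*((⅕)*16 + 442) = -455*(16/5 + 442) = -455*2226/5 = -202566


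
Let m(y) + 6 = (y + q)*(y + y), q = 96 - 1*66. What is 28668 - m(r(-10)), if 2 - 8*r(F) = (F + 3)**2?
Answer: 926639/32 ≈ 28957.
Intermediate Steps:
r(F) = 1/4 - (3 + F)**2/8 (r(F) = 1/4 - (F + 3)**2/8 = 1/4 - (3 + F)**2/8)
q = 30 (q = 96 - 66 = 30)
m(y) = -6 + 2*y*(30 + y) (m(y) = -6 + (y + 30)*(y + y) = -6 + (30 + y)*(2*y) = -6 + 2*y*(30 + y))
28668 - m(r(-10)) = 28668 - (-6 + 2*(1/4 - (3 - 10)**2/8)**2 + 60*(1/4 - (3 - 10)**2/8)) = 28668 - (-6 + 2*(1/4 - 1/8*(-7)**2)**2 + 60*(1/4 - 1/8*(-7)**2)) = 28668 - (-6 + 2*(1/4 - 1/8*49)**2 + 60*(1/4 - 1/8*49)) = 28668 - (-6 + 2*(1/4 - 49/8)**2 + 60*(1/4 - 49/8)) = 28668 - (-6 + 2*(-47/8)**2 + 60*(-47/8)) = 28668 - (-6 + 2*(2209/64) - 705/2) = 28668 - (-6 + 2209/32 - 705/2) = 28668 - 1*(-9263/32) = 28668 + 9263/32 = 926639/32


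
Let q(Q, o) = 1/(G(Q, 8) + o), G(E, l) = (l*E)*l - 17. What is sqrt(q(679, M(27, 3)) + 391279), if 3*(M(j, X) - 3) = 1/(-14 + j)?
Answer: 2*sqrt(280786289496887770)/1694239 ≈ 625.52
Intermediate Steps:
M(j, X) = 3 + 1/(3*(-14 + j))
G(E, l) = -17 + E*l**2 (G(E, l) = (E*l)*l - 17 = E*l**2 - 17 = -17 + E*l**2)
q(Q, o) = 1/(-17 + o + 64*Q) (q(Q, o) = 1/((-17 + Q*8**2) + o) = 1/((-17 + Q*64) + o) = 1/((-17 + 64*Q) + o) = 1/(-17 + o + 64*Q))
sqrt(q(679, M(27, 3)) + 391279) = sqrt(1/(-17 + (-125 + 9*27)/(3*(-14 + 27)) + 64*679) + 391279) = sqrt(1/(-17 + (1/3)*(-125 + 243)/13 + 43456) + 391279) = sqrt(1/(-17 + (1/3)*(1/13)*118 + 43456) + 391279) = sqrt(1/(-17 + 118/39 + 43456) + 391279) = sqrt(1/(1694239/39) + 391279) = sqrt(39/1694239 + 391279) = sqrt(662920141720/1694239) = 2*sqrt(280786289496887770)/1694239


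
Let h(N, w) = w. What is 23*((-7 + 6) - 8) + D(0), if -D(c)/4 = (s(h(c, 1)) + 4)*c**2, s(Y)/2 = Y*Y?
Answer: -207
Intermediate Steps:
s(Y) = 2*Y**2 (s(Y) = 2*(Y*Y) = 2*Y**2)
D(c) = -24*c**2 (D(c) = -4*(2*1**2 + 4)*c**2 = -4*(2*1 + 4)*c**2 = -4*(2 + 4)*c**2 = -24*c**2)
23*((-7 + 6) - 8) + D(0) = 23*((-7 + 6) - 8) - 24*0**2 = 23*(-1 - 8) - 24*0 = 23*(-9) + 0 = -207 + 0 = -207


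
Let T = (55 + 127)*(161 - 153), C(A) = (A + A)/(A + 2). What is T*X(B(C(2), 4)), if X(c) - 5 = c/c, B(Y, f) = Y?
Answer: 8736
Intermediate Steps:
C(A) = 2*A/(2 + A) (C(A) = (2*A)/(2 + A) = 2*A/(2 + A))
T = 1456 (T = 182*8 = 1456)
X(c) = 6 (X(c) = 5 + c/c = 5 + 1 = 6)
T*X(B(C(2), 4)) = 1456*6 = 8736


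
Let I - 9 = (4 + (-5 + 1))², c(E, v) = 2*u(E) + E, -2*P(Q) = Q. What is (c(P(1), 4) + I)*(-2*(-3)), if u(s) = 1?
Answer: 63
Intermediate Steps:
P(Q) = -Q/2
c(E, v) = 2 + E (c(E, v) = 2*1 + E = 2 + E)
I = 9 (I = 9 + (4 + (-5 + 1))² = 9 + (4 - 4)² = 9 + 0² = 9 + 0 = 9)
(c(P(1), 4) + I)*(-2*(-3)) = ((2 - ½*1) + 9)*(-2*(-3)) = ((2 - ½) + 9)*6 = (3/2 + 9)*6 = (21/2)*6 = 63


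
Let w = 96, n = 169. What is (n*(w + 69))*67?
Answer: 1868295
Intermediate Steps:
(n*(w + 69))*67 = (169*(96 + 69))*67 = (169*165)*67 = 27885*67 = 1868295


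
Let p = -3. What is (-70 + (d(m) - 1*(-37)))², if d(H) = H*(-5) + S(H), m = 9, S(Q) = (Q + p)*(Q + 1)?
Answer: 324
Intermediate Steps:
S(Q) = (1 + Q)*(-3 + Q) (S(Q) = (Q - 3)*(Q + 1) = (-3 + Q)*(1 + Q) = (1 + Q)*(-3 + Q))
d(H) = -3 + H² - 7*H (d(H) = H*(-5) + (-3 + H² - 2*H) = -5*H + (-3 + H² - 2*H) = -3 + H² - 7*H)
(-70 + (d(m) - 1*(-37)))² = (-70 + ((-3 + 9² - 7*9) - 1*(-37)))² = (-70 + ((-3 + 81 - 63) + 37))² = (-70 + (15 + 37))² = (-70 + 52)² = (-18)² = 324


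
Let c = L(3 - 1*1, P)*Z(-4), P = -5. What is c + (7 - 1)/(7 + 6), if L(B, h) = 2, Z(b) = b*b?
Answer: 422/13 ≈ 32.462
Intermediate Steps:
Z(b) = b**2
c = 32 (c = 2*(-4)**2 = 2*16 = 32)
c + (7 - 1)/(7 + 6) = 32 + (7 - 1)/(7 + 6) = 32 + 6/13 = 422/13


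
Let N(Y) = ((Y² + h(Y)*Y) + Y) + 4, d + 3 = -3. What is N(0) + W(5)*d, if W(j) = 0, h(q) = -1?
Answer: 4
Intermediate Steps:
d = -6 (d = -3 - 3 = -6)
N(Y) = 4 + Y² (N(Y) = ((Y² - Y) + Y) + 4 = Y² + 4 = 4 + Y²)
N(0) + W(5)*d = (4 + 0²) + 0*(-6) = (4 + 0) + 0 = 4 + 0 = 4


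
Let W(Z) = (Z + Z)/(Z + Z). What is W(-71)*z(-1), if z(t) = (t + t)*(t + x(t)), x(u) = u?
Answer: 4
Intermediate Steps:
W(Z) = 1 (W(Z) = (2*Z)/((2*Z)) = (2*Z)*(1/(2*Z)) = 1)
z(t) = 4*t² (z(t) = (t + t)*(t + t) = (2*t)*(2*t) = 4*t²)
W(-71)*z(-1) = 1*(4*(-1)²) = 1*(4*1) = 1*4 = 4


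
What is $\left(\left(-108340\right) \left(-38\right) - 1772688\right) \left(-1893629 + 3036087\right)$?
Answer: $2678186602256$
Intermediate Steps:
$\left(\left(-108340\right) \left(-38\right) - 1772688\right) \left(-1893629 + 3036087\right) = \left(4116920 - 1772688\right) 1142458 = 2344232 \cdot 1142458 = 2678186602256$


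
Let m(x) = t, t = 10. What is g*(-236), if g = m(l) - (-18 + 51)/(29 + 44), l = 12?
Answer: -164492/73 ≈ -2253.3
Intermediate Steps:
m(x) = 10
g = 697/73 (g = 10 - (-18 + 51)/(29 + 44) = 10 - 33/73 = 697/73 ≈ 9.5479)
g*(-236) = (697/73)*(-236) = -164492/73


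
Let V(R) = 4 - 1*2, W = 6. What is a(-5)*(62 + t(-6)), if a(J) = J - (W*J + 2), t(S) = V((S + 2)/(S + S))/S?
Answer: 4255/3 ≈ 1418.3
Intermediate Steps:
V(R) = 2 (V(R) = 4 - 2 = 2)
t(S) = 2/S
a(J) = -2 - 5*J (a(J) = J - (6*J + 2) = J - (2 + 6*J) = J + (-2 - 6*J) = -2 - 5*J)
a(-5)*(62 + t(-6)) = (-2 - 5*(-5))*(62 + 2/(-6)) = (-2 + 25)*(62 + 2*(-⅙)) = 23*(62 - ⅓) = 23*(185/3) = 4255/3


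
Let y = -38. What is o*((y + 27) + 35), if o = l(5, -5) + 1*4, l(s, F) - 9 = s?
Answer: 432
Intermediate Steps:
l(s, F) = 9 + s
o = 18 (o = (9 + 5) + 1*4 = 14 + 4 = 18)
o*((y + 27) + 35) = 18*((-38 + 27) + 35) = 18*(-11 + 35) = 18*24 = 432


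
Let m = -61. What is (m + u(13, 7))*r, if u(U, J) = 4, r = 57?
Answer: -3249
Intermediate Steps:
(m + u(13, 7))*r = (-61 + 4)*57 = -57*57 = -3249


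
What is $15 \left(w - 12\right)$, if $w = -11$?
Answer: $-345$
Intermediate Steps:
$15 \left(w - 12\right) = 15 \left(-11 - 12\right) = 15 \left(-23\right) = -345$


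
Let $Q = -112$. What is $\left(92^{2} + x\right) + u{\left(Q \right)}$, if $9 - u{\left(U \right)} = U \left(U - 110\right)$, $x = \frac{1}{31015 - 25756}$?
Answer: $- \frac{86200268}{5259} \approx -16391.0$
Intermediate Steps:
$x = \frac{1}{5259} \approx 0.00019015$
$u{\left(U \right)} = 9 - U \left(-110 + U\right)$ ($u{\left(U \right)} = 9 - U \left(U - 110\right) = 9 - U \left(-110 + U\right)$)
$\left(92^{2} + x\right) + u{\left(Q \right)} = \left(92^{2} + \frac{1}{5259}\right) + \left(9 - \left(-112\right)^{2} + 110 \left(-112\right)\right) = \left(8464 + \frac{1}{5259}\right) - 24855 = \frac{44512177}{5259} - 24855 = - \frac{86200268}{5259}$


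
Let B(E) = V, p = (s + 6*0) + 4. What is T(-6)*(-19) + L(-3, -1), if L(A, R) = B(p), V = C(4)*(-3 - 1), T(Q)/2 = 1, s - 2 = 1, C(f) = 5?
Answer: -58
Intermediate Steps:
s = 3 (s = 2 + 1 = 3)
T(Q) = 2 (T(Q) = 2*1 = 2)
V = -20 (V = 5*(-3 - 1) = 5*(-4) = -20)
p = 7 (p = (3 + 6*0) + 4 = (3 + 0) + 4 = 3 + 4 = 7)
B(E) = -20
L(A, R) = -20
T(-6)*(-19) + L(-3, -1) = 2*(-19) - 20 = -38 - 20 = -58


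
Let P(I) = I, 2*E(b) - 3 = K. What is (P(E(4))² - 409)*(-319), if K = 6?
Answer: 496045/4 ≈ 1.2401e+5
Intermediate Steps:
E(b) = 9/2 (E(b) = 3/2 + (½)*6 = 3/2 + 3 = 9/2)
(P(E(4))² - 409)*(-319) = ((9/2)² - 409)*(-319) = (81/4 - 409)*(-319) = -1555/4*(-319) = 496045/4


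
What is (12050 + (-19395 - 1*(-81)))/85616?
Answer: -454/5351 ≈ -0.084844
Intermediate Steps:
(12050 + (-19395 - 1*(-81)))/85616 = (12050 + (-19395 + 81))*(1/85616) = (12050 - 19314)*(1/85616) = -7264*1/85616 = -454/5351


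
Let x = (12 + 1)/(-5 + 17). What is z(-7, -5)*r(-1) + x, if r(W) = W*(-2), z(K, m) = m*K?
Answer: 853/12 ≈ 71.083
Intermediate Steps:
x = 13/12 ≈ 1.0833
z(K, m) = K*m
r(W) = -2*W
z(-7, -5)*r(-1) + x = (-7*(-5))*(-2*(-1)) + 13/12 = 35*2 + 13/12 = 70 + 13/12 = 853/12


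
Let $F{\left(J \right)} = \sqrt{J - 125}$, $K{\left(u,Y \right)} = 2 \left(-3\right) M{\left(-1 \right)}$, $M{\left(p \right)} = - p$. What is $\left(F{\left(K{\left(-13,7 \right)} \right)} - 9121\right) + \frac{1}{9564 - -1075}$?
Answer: $- \frac{97038318}{10639} + i \sqrt{131} \approx -9121.0 + 11.446 i$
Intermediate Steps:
$K{\left(u,Y \right)} = -6$ ($K{\left(u,Y \right)} = 2 \left(-3\right) \left(\left(-1\right) \left(-1\right)\right) = \left(-6\right) 1 = -6$)
$F{\left(J \right)} = \sqrt{-125 + J}$
$\left(F{\left(K{\left(-13,7 \right)} \right)} - 9121\right) + \frac{1}{9564 - -1075} = \left(\sqrt{-125 - 6} - 9121\right) + \frac{1}{9564 - -1075} = \left(\sqrt{-131} - 9121\right) + \frac{1}{9564 + 1075} = \left(i \sqrt{131} - 9121\right) + \frac{1}{10639} = \left(-9121 + i \sqrt{131}\right) + \frac{1}{10639} = - \frac{97038318}{10639} + i \sqrt{131}$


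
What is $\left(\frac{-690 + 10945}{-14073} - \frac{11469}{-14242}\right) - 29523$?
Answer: $- \frac{5917210631791}{200427666} \approx -29523.0$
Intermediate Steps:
$\left(\frac{-690 + 10945}{-14073} - \frac{11469}{-14242}\right) - 29523 = \left(10255 \left(- \frac{1}{14073}\right) - - \frac{11469}{14242}\right) - 29523 = \left(- \frac{10255}{14073} + \frac{11469}{14242}\right) - 29523 = \frac{15351527}{200427666} - 29523 = - \frac{5917210631791}{200427666}$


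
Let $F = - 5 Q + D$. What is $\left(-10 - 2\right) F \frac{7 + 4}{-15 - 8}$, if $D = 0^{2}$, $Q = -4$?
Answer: $\frac{2640}{23} \approx 114.78$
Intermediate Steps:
$D = 0$
$F = 20$ ($F = \left(-5\right) \left(-4\right) + 0 = 20 + 0 = 20$)
$\left(-10 - 2\right) F \frac{7 + 4}{-15 - 8} = \left(-10 - 2\right) 20 \frac{7 + 4}{-15 - 8} = \left(-10 - 2\right) 20 \frac{11}{-23} = \left(-12\right) 20 \cdot 11 \left(- \frac{1}{23}\right) = \left(-240\right) \left(- \frac{11}{23}\right) = \frac{2640}{23}$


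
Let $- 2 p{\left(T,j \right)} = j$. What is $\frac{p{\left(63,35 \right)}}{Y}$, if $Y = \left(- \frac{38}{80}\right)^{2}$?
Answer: $- \frac{28000}{361} \approx -77.562$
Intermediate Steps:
$p{\left(T,j \right)} = - \frac{j}{2}$
$Y = \frac{361}{1600}$ ($Y = \left(\left(-38\right) \frac{1}{80}\right)^{2} = \left(- \frac{19}{40}\right)^{2} = \frac{361}{1600} \approx 0.22563$)
$\frac{p{\left(63,35 \right)}}{Y} = \frac{\left(- \frac{1}{2}\right) 35}{\frac{361}{1600}} = \left(- \frac{35}{2}\right) \frac{1600}{361} = - \frac{28000}{361}$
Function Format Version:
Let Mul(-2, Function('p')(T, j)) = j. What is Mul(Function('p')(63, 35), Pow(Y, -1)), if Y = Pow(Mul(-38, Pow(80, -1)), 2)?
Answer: Rational(-28000, 361) ≈ -77.562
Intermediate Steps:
Function('p')(T, j) = Mul(Rational(-1, 2), j)
Y = Rational(361, 1600) (Y = Pow(Mul(-38, Rational(1, 80)), 2) = Pow(Rational(-19, 40), 2) = Rational(361, 1600) ≈ 0.22563)
Mul(Function('p')(63, 35), Pow(Y, -1)) = Mul(Mul(Rational(-1, 2), 35), Pow(Rational(361, 1600), -1)) = Mul(Rational(-35, 2), Rational(1600, 361)) = Rational(-28000, 361)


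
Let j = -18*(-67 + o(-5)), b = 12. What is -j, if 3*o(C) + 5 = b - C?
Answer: -1134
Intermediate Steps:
o(C) = 7/3 - C/3 (o(C) = -5/3 + (12 - C)/3 = -5/3 + (4 - C/3) = 7/3 - C/3)
j = 1134 (j = -18*(-67 + (7/3 - ⅓*(-5))) = -18*(-67 + (7/3 + 5/3)) = -18*(-67 + 4) = -18*(-63) = 1134)
-j = -1*1134 = -1134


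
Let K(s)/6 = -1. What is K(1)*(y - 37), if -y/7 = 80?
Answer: 3582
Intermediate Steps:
y = -560 (y = -7*80 = -560)
K(s) = -6 (K(s) = 6*(-1) = -6)
K(1)*(y - 37) = -6*(-560 - 37) = -6*(-597) = 3582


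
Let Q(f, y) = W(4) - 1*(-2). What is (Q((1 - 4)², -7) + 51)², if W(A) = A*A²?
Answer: 13689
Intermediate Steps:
W(A) = A³
Q(f, y) = 66 (Q(f, y) = 4³ - 1*(-2) = 64 + 2 = 66)
(Q((1 - 4)², -7) + 51)² = (66 + 51)² = 117² = 13689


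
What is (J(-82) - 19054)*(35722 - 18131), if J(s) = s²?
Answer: -216897030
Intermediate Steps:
(J(-82) - 19054)*(35722 - 18131) = ((-82)² - 19054)*(35722 - 18131) = (6724 - 19054)*17591 = -12330*17591 = -216897030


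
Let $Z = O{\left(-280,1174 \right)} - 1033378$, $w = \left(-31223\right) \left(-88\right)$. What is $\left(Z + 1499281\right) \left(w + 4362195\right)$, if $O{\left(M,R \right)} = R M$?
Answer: $975346299877$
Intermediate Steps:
$O{\left(M,R \right)} = M R$
$w = 2747624$
$Z = -1362098$ ($Z = \left(-280\right) 1174 - 1033378 = -328720 - 1033378 = -1362098$)
$\left(Z + 1499281\right) \left(w + 4362195\right) = \left(-1362098 + 1499281\right) \left(2747624 + 4362195\right) = 137183 \cdot 7109819 = 975346299877$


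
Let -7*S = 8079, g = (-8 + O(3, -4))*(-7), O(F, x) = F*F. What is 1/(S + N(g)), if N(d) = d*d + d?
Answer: -7/7785 ≈ -0.00089916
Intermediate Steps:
O(F, x) = F**2
g = -7 (g = (-8 + 3**2)*(-7) = (-8 + 9)*(-7) = 1*(-7) = -7)
N(d) = d + d**2 (N(d) = d**2 + d = d + d**2)
S = -8079/7 (S = -1/7*8079 = -8079/7 ≈ -1154.1)
1/(S + N(g)) = 1/(-8079/7 - 7*(1 - 7)) = 1/(-8079/7 - 7*(-6)) = 1/(-8079/7 + 42) = 1/(-7785/7) = -7/7785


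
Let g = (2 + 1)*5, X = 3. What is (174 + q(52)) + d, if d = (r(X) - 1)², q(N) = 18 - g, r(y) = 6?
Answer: 202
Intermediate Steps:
g = 15 (g = 3*5 = 15)
q(N) = 3 (q(N) = 18 - 1*15 = 18 - 15 = 3)
d = 25 (d = (6 - 1)² = 5² = 25)
(174 + q(52)) + d = (174 + 3) + 25 = 177 + 25 = 202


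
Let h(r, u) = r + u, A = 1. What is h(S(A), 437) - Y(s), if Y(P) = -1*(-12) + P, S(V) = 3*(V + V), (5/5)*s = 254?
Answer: 177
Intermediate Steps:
s = 254
S(V) = 6*V (S(V) = 3*(2*V) = 6*V)
Y(P) = 12 + P
h(S(A), 437) - Y(s) = (6*1 + 437) - (12 + 254) = (6 + 437) - 1*266 = 443 - 266 = 177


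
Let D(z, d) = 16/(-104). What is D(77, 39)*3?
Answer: -6/13 ≈ -0.46154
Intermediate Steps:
D(z, d) = -2/13 (D(z, d) = 16*(-1/104) = -2/13)
D(77, 39)*3 = -2/13*3 = -6/13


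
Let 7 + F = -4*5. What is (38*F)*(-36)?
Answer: 36936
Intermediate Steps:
F = -27 (F = -7 - 4*5 = -7 - 20 = -27)
(38*F)*(-36) = (38*(-27))*(-36) = -1026*(-36) = 36936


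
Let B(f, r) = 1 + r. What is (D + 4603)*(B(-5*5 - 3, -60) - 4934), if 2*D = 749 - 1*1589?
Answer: -20885719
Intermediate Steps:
D = -420 (D = (749 - 1*1589)/2 = (749 - 1589)/2 = (1/2)*(-840) = -420)
(D + 4603)*(B(-5*5 - 3, -60) - 4934) = (-420 + 4603)*((1 - 60) - 4934) = 4183*(-59 - 4934) = 4183*(-4993) = -20885719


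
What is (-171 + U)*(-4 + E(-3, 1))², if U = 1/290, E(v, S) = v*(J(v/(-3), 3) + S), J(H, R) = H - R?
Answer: -49589/290 ≈ -171.00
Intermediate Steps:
E(v, S) = v*(-3 + S - v/3) (E(v, S) = v*((v/(-3) - 1*3) + S) = v*((v*(-⅓) - 3) + S) = v*((-v/3 - 3) + S) = v*((-3 - v/3) + S) = v*(-3 + S - v/3))
U = 1/290 ≈ 0.0034483
(-171 + U)*(-4 + E(-3, 1))² = (-171 + 1/290)*(-4 + (⅓)*(-3)*(-9 - 1*(-3) + 3*1))² = -49589*(-4 + (⅓)*(-3)*(-9 + 3 + 3))²/290 = -49589*(-4 + (⅓)*(-3)*(-3))²/290 = -49589*(-4 + 3)²/290 = -49589/290*(-1)² = -49589/290*1 = -49589/290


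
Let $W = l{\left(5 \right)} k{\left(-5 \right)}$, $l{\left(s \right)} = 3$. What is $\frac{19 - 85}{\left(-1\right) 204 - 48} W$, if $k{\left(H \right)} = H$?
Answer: $- \frac{55}{14} \approx -3.9286$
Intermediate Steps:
$W = -15$ ($W = 3 \left(-5\right) = -15$)
$\frac{19 - 85}{\left(-1\right) 204 - 48} W = \frac{19 - 85}{\left(-1\right) 204 - 48} \left(-15\right) = - \frac{66}{-204 - 48} \left(-15\right) = - \frac{66}{-252} \left(-15\right) = \left(-66\right) \left(- \frac{1}{252}\right) \left(-15\right) = \frac{11}{42} \left(-15\right) = - \frac{55}{14}$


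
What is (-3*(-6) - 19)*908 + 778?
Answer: -130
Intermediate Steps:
(-3*(-6) - 19)*908 + 778 = (18 - 19)*908 + 778 = -1*908 + 778 = -908 + 778 = -130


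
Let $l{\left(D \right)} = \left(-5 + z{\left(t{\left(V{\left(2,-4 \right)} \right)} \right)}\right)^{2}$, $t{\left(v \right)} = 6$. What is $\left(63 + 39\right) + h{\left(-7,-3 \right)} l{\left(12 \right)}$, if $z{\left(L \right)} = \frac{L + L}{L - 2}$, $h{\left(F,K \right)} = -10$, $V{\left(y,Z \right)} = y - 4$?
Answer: $62$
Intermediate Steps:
$V{\left(y,Z \right)} = -4 + y$ ($V{\left(y,Z \right)} = y - 4 = -4 + y$)
$z{\left(L \right)} = \frac{2 L}{-2 + L}$
$l{\left(D \right)} = 4$ ($l{\left(D \right)} = \left(-5 + 2 \cdot 6 \frac{1}{-2 + 6}\right)^{2} = \left(-5 + 2 \cdot 6 \cdot \frac{1}{4}\right)^{2} = \left(-5 + 3\right)^{2} = \left(-2\right)^{2} = 4$)
$\left(63 + 39\right) + h{\left(-7,-3 \right)} l{\left(12 \right)} = \left(63 + 39\right) - 40 = 102 - 40 = 62$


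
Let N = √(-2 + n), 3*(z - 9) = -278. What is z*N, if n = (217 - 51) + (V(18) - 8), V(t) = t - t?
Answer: -502*√39/3 ≈ -1045.0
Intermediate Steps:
V(t) = 0
z = -251/3 (z = 9 + (⅓)*(-278) = 9 - 278/3 = -251/3 ≈ -83.667)
n = 158 (n = (217 - 51) + (0 - 8) = 166 - 8 = 158)
N = 2*√39 (N = √(-2 + 158) = √156 = 2*√39 ≈ 12.490)
z*N = -502*√39/3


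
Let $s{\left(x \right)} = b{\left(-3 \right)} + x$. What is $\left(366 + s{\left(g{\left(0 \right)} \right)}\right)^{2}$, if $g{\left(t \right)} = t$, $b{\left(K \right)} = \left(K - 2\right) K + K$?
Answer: $142884$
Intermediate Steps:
$b{\left(K \right)} = K + K \left(-2 + K\right)$ ($b{\left(K \right)} = \left(K - 2\right) K + K = \left(-2 + K\right) K + K = K \left(-2 + K\right) + K = K + K \left(-2 + K\right)$)
$s{\left(x \right)} = 12 + x$ ($s{\left(x \right)} = - 3 \left(-1 - 3\right) + x = \left(-3\right) \left(-4\right) + x = 12 + x$)
$\left(366 + s{\left(g{\left(0 \right)} \right)}\right)^{2} = \left(366 + \left(12 + 0\right)\right)^{2} = \left(366 + 12\right)^{2} = 378^{2} = 142884$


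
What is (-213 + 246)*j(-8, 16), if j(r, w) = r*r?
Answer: 2112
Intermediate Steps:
j(r, w) = r²
(-213 + 246)*j(-8, 16) = (-213 + 246)*(-8)² = 33*64 = 2112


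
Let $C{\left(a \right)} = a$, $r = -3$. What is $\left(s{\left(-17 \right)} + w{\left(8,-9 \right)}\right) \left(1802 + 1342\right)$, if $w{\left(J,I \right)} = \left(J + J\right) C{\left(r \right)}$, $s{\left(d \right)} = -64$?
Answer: $-352128$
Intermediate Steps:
$w{\left(J,I \right)} = - 6 J$ ($w{\left(J,I \right)} = \left(J + J\right) \left(-3\right) = 2 J \left(-3\right) = - 6 J$)
$\left(s{\left(-17 \right)} + w{\left(8,-9 \right)}\right) \left(1802 + 1342\right) = \left(-64 - 48\right) \left(1802 + 1342\right) = \left(-64 - 48\right) 3144 = \left(-112\right) 3144 = -352128$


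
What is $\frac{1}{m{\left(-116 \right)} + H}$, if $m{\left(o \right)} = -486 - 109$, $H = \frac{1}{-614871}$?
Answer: $- \frac{614871}{365848246} \approx -0.0016807$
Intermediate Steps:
$H = - \frac{1}{614871} \approx -1.6264 \cdot 10^{-6}$
$m{\left(o \right)} = -595$ ($m{\left(o \right)} = -486 - 109 = -595$)
$\frac{1}{m{\left(-116 \right)} + H} = \frac{1}{-595 - \frac{1}{614871}} = \frac{1}{- \frac{365848246}{614871}} = - \frac{614871}{365848246}$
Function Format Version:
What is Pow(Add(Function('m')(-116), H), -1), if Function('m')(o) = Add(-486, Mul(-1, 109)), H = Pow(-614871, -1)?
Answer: Rational(-614871, 365848246) ≈ -0.0016807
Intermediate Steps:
H = Rational(-1, 614871) ≈ -1.6264e-6
Function('m')(o) = -595 (Function('m')(o) = Add(-486, -109) = -595)
Pow(Add(Function('m')(-116), H), -1) = Pow(Add(-595, Rational(-1, 614871)), -1) = Pow(Rational(-365848246, 614871), -1) = Rational(-614871, 365848246)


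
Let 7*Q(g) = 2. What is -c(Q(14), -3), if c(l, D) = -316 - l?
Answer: 2214/7 ≈ 316.29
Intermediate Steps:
Q(g) = 2/7 (Q(g) = (⅐)*2 = 2/7)
-c(Q(14), -3) = -(-316 - 1*2/7) = -(-316 - 2/7) = -1*(-2214/7) = 2214/7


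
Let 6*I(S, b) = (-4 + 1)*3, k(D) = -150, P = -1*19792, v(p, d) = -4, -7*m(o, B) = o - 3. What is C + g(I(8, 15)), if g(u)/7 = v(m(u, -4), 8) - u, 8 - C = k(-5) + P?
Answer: 39865/2 ≈ 19933.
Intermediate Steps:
m(o, B) = 3/7 - o/7 (m(o, B) = -(o - 3)/7 = -(-3 + o)/7 = 3/7 - o/7)
P = -19792
I(S, b) = -3/2 (I(S, b) = ((-4 + 1)*3)/6 = (-3*3)/6 = (⅙)*(-9) = -3/2)
C = 19950 (C = 8 - (-150 - 19792) = 8 - 1*(-19942) = 8 + 19942 = 19950)
g(u) = -28 - 7*u (g(u) = 7*(-4 - u) = -28 - 7*u)
C + g(I(8, 15)) = 19950 + (-28 - 7*(-3/2)) = 19950 + (-28 + 21/2) = 19950 - 35/2 = 39865/2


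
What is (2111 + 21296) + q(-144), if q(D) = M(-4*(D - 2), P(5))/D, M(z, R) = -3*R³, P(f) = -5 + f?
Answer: 23407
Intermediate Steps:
q(D) = 0 (q(D) = (-3*(-5 + 5)³)/D = (-3*0³)/D = (-3*0)/D = 0/D = 0)
(2111 + 21296) + q(-144) = (2111 + 21296) + 0 = 23407 + 0 = 23407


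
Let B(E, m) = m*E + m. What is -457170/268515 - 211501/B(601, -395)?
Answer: -3461284219/4256678790 ≈ -0.81314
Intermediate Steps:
B(E, m) = m + E*m (B(E, m) = E*m + m = m + E*m)
-457170/268515 - 211501/B(601, -395) = -457170/268515 - 211501*(-1/(395*(1 + 601))) = -457170*1/268515 - 211501/((-395*602)) = -30478/17901 - 211501/(-237790) = -30478/17901 - 211501*(-1/237790) = -30478/17901 + 211501/237790 = -3461284219/4256678790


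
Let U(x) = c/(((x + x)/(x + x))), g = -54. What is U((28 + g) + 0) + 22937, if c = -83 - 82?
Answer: 22772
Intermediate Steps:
c = -165
U(x) = -165 (U(x) = -165/((x + x)/(x + x)) = -165/((2*x)/((2*x))) = -165/((2*x)*(1/(2*x))) = -165/1 = -165*1 = -165)
U((28 + g) + 0) + 22937 = -165 + 22937 = 22772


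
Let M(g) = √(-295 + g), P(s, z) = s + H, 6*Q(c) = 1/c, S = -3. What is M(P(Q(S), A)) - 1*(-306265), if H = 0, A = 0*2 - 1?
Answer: 306265 + I*√10622/6 ≈ 3.0627e+5 + 17.177*I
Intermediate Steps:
Q(c) = 1/(6*c)
A = -1 (A = 0 - 1 = -1)
P(s, z) = s (P(s, z) = s + 0 = s)
M(P(Q(S), A)) - 1*(-306265) = √(-295 + (⅙)/(-3)) - 1*(-306265) = √(-295 + (⅙)*(-⅓)) + 306265 = √(-295 - 1/18) + 306265 = √(-5311/18) + 306265 = I*√10622/6 + 306265 = 306265 + I*√10622/6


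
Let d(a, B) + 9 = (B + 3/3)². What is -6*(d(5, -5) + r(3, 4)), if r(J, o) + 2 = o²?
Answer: -126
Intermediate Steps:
d(a, B) = -9 + (1 + B)² (d(a, B) = -9 + (B + 3/3)² = -9 + (B + 3*(⅓))² = -9 + (B + 1)² = -9 + (1 + B)²)
r(J, o) = -2 + o²
-6*(d(5, -5) + r(3, 4)) = -6*((-9 + (1 - 5)²) + (-2 + 4²)) = -6*((-9 + (-4)²) + (-2 + 16)) = -6*((-9 + 16) + 14) = -6*(7 + 14) = -6*21 = -126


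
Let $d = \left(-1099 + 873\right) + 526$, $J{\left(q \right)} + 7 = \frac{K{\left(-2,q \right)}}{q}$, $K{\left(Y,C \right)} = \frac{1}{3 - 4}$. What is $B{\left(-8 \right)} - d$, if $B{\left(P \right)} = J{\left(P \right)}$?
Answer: $- \frac{2455}{8} \approx -306.88$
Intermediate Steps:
$K{\left(Y,C \right)} = -1$ ($K{\left(Y,C \right)} = \frac{1}{-1} = -1$)
$J{\left(q \right)} = -7 - \frac{1}{q}$
$B{\left(P \right)} = -7 - \frac{1}{P}$
$d = 300$ ($d = -226 + 526 = 300$)
$B{\left(-8 \right)} - d = \left(-7 - \frac{1}{-8}\right) - 300 = \left(-7 - - \frac{1}{8}\right) - 300 = \left(-7 + \frac{1}{8}\right) - 300 = - \frac{55}{8} - 300 = - \frac{2455}{8}$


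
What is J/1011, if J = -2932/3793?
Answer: -2932/3834723 ≈ -0.00076459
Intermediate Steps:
J = -2932/3793 (J = -2932*1/3793 = -2932/3793 ≈ -0.77300)
J/1011 = -2932/3793/1011 = -2932/3793*1/1011 = -2932/3834723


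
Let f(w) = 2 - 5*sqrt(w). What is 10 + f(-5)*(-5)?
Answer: 25*I*sqrt(5) ≈ 55.902*I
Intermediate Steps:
f(w) = 2 - 5*sqrt(w)
10 + f(-5)*(-5) = 10 + (2 - 5*I*sqrt(5))*(-5) = 10 + (-10 + 25*I*sqrt(5)) = 25*I*sqrt(5)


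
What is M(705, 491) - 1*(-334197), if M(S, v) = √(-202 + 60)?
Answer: 334197 + I*√142 ≈ 3.342e+5 + 11.916*I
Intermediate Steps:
M(S, v) = I*√142 (M(S, v) = √(-142) = I*√142)
M(705, 491) - 1*(-334197) = I*√142 - 1*(-334197) = I*√142 + 334197 = 334197 + I*√142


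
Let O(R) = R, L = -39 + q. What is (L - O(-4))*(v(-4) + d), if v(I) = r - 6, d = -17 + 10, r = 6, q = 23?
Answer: 84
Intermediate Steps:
d = -7
L = -16 (L = -39 + 23 = -16)
v(I) = 0 (v(I) = 6 - 6 = 0)
(L - O(-4))*(v(-4) + d) = (-16 - 1*(-4))*(0 - 7) = (-16 + 4)*(-7) = -12*(-7) = 84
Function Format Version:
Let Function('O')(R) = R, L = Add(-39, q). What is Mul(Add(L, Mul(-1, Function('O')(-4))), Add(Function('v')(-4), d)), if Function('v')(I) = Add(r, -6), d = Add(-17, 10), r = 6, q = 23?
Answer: 84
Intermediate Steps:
d = -7
L = -16 (L = Add(-39, 23) = -16)
Function('v')(I) = 0 (Function('v')(I) = Add(6, -6) = 0)
Mul(Add(L, Mul(-1, Function('O')(-4))), Add(Function('v')(-4), d)) = Mul(Add(-16, Mul(-1, -4)), Add(0, -7)) = Mul(Add(-16, 4), -7) = Mul(-12, -7) = 84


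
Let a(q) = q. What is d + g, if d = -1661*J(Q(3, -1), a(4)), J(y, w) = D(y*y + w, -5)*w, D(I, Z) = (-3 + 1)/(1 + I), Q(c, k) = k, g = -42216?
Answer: -120004/3 ≈ -40001.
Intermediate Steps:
D(I, Z) = -2/(1 + I)
J(y, w) = -2*w/(1 + w + y**2) (J(y, w) = (-2/(1 + (y*y + w)))*w = (-2/(1 + (y**2 + w)))*w = (-2/(1 + (w + y**2)))*w = (-2/(1 + w + y**2))*w = -2*w/(1 + w + y**2))
d = 6644/3 (d = -(-3322)*4/(1 + 4 + (-1)**2) = -(-3322)*4/(1 + 4 + 1) = -(-3322)*4/6 = -1661*(-4/3) = 6644/3 ≈ 2214.7)
d + g = 6644/3 - 42216 = -120004/3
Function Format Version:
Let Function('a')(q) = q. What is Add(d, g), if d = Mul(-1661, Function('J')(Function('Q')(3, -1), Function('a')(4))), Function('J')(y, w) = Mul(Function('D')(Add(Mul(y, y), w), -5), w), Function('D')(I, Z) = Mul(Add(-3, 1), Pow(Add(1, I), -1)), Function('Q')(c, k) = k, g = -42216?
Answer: Rational(-120004, 3) ≈ -40001.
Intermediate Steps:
Function('D')(I, Z) = Mul(-2, Pow(Add(1, I), -1))
Function('J')(y, w) = Mul(-2, w, Pow(Add(1, w, Pow(y, 2)), -1)) (Function('J')(y, w) = Mul(Mul(-2, Pow(Add(1, Add(Mul(y, y), w)), -1)), w) = Mul(Mul(-2, Pow(Add(1, Add(Pow(y, 2), w)), -1)), w) = Mul(Mul(-2, Pow(Add(1, Add(w, Pow(y, 2))), -1)), w) = Mul(Mul(-2, Pow(Add(1, w, Pow(y, 2)), -1)), w) = Mul(-2, w, Pow(Add(1, w, Pow(y, 2)), -1)))
d = Rational(6644, 3) (d = Mul(-1661, Mul(-2, 4, Pow(Add(1, 4, Pow(-1, 2)), -1))) = Mul(-1661, Mul(-2, 4, Pow(Add(1, 4, 1), -1))) = Mul(-1661, Mul(-2, 4, Pow(6, -1))) = Mul(-1661, Mul(-2, 4, Rational(1, 6))) = Mul(-1661, Rational(-4, 3)) = Rational(6644, 3) ≈ 2214.7)
Add(d, g) = Add(Rational(6644, 3), -42216) = Rational(-120004, 3)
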